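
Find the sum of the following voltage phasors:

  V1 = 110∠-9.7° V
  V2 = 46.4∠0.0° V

Step 1 — Convert each phasor to rectangular form:
  V1 = 110·(cos(-9.7°) + j·sin(-9.7°)) = 108.4 - j18.53 V
  V2 = 46.4·(cos(0.0°) + j·sin(0.0°)) = 46.4 V
Step 2 — Sum components: V_total = 154.8 - j18.53 V.
Step 3 — Convert to polar: |V_total| = 155.9 V, ∠V_total = -6.8°.

V_total = 155.9∠-6.8° V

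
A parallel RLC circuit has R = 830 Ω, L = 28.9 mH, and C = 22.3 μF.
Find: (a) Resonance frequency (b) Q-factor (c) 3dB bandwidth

Step 1 — Resonance: ω₀ = 1/√(LC) = 1/√(0.0289·2.23e-05) = 1246 rad/s.
Step 2 — f₀ = ω₀/(2π) = 198.3 Hz.
Step 3 — Parallel Q: Q = R/(ω₀L) = 830/(1246·0.0289) = 23.06.
Step 4 — Bandwidth: Δω = ω₀/Q = 54.03 rad/s; BW = Δω/(2π) = 8.599 Hz.

(a) f₀ = 198.3 Hz  (b) Q = 23.06  (c) BW = 8.599 Hz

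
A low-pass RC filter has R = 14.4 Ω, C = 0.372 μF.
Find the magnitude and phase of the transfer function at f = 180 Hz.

Step 1 — Angular frequency: ω = 2π·180 = 1131 rad/s.
Step 2 — Transfer function: H(jω) = 1/(1 + jωRC).
Step 3 — Denominator: 1 + jωRC = 1 + j·1131·14.4·3.72e-07 = 1 + j0.006058.
Step 4 — H = 1 - j0.006058.
Step 5 — Magnitude: |H| = 1 (-0.0 dB); phase: φ = -0.3°.

|H| = 1 (-0.0 dB), φ = -0.3°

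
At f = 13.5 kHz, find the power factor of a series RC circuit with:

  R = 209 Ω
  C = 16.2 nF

Step 1 — Angular frequency: ω = 2π·f = 2π·1.35e+04 = 8.482e+04 rad/s.
Step 2 — Component impedances:
  R: Z = R = 209 Ω
  C: Z = 1/(jωC) = -j/(ω·C) = 0 - j727.7 Ω
Step 3 — Series combination: Z_total = R + C = 209 - j727.7 Ω = 757.1∠-74.0° Ω.
Step 4 — Power factor: PF = cos(φ) = Re(Z)/|Z| = 209/757.15 = 0.276.
Step 5 — Type: Im(Z) = -727.7 ⇒ leading (phase φ = -74.0°).

PF = 0.276 (leading, φ = -74.0°)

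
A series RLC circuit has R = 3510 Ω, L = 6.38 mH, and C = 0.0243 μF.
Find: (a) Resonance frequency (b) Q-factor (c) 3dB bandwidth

Step 1 — Resonance: ω₀ = 1/√(LC) = 1/√(0.00638·2.43e-08) = 8.031e+04 rad/s.
Step 2 — f₀ = ω₀/(2π) = 1.278e+04 Hz.
Step 3 — Series Q: Q = ω₀L/R = 8.031e+04·0.00638/3510 = 0.146.
Step 4 — Bandwidth: Δω = ω₀/Q = 5.502e+05 rad/s; BW = Δω/(2π) = 8.756e+04 Hz.

(a) f₀ = 1.278e+04 Hz  (b) Q = 0.146  (c) BW = 8.756e+04 Hz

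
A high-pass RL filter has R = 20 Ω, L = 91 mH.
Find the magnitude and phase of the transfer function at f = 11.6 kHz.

Step 1 — Angular frequency: ω = 2π·1.16e+04 = 7.288e+04 rad/s.
Step 2 — Transfer function: H(jω) = jωL/(R + jωL).
Step 3 — Numerator jωL = j·6633; denominator R + jωL = 20 + j6633.
Step 4 — H = 1 + j0.003015.
Step 5 — Magnitude: |H| = 1 (-0.0 dB); phase: φ = 0.2°.

|H| = 1 (-0.0 dB), φ = 0.2°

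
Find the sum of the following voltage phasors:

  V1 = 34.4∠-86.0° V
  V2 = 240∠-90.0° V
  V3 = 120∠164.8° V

Step 1 — Convert each phasor to rectangular form:
  V1 = 34.4·(cos(-86.0°) + j·sin(-86.0°)) = 2.4 - j34.32 V
  V2 = 240·(cos(-90.0°) + j·sin(-90.0°)) = 0 - j240 V
  V3 = 120·(cos(164.8°) + j·sin(164.8°)) = -115.8 + j31.46 V
Step 2 — Sum components: V_total = -113.4 - j242.9 V.
Step 3 — Convert to polar: |V_total| = 268 V, ∠V_total = -115.0°.

V_total = 268∠-115.0° V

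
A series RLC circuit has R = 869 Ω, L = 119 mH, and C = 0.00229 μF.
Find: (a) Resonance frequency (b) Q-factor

Step 1 — Resonance condition Im(Z)=0 gives ω₀ = 1/√(LC).
Step 2 — ω₀ = 1/√(0.119·2.29e-09) = 6.058e+04 rad/s.
Step 3 — f₀ = ω₀/(2π) = 9641 Hz.
Step 4 — Series Q: Q = ω₀L/R = 6.058e+04·0.119/869 = 8.295.

(a) f₀ = 9641 Hz  (b) Q = 8.295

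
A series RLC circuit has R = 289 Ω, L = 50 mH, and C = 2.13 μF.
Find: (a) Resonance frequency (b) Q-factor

Step 1 — Resonance condition Im(Z)=0 gives ω₀ = 1/√(LC).
Step 2 — ω₀ = 1/√(0.05·2.13e-06) = 3064 rad/s.
Step 3 — f₀ = ω₀/(2π) = 487.7 Hz.
Step 4 — Series Q: Q = ω₀L/R = 3064·0.05/289 = 0.5301.

(a) f₀ = 487.7 Hz  (b) Q = 0.5301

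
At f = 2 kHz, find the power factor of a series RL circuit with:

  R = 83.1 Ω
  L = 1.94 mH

Step 1 — Angular frequency: ω = 2π·f = 2π·2000 = 1.257e+04 rad/s.
Step 2 — Component impedances:
  R: Z = R = 83.1 Ω
  L: Z = jωL = j·1.257e+04·0.00194 = 0 + j24.38 Ω
Step 3 — Series combination: Z_total = R + L = 83.1 + j24.38 Ω = 86.6∠16.3° Ω.
Step 4 — Power factor: PF = cos(φ) = Re(Z)/|Z| = 83.1/86.6 = 0.9596.
Step 5 — Type: Im(Z) = 24.38 ⇒ lagging (phase φ = 16.3°).

PF = 0.9596 (lagging, φ = 16.3°)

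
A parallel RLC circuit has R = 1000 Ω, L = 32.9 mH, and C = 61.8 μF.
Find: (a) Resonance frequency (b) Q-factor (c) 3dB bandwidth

Step 1 — Resonance: ω₀ = 1/√(LC) = 1/√(0.0329·6.18e-05) = 701.3 rad/s.
Step 2 — f₀ = ω₀/(2π) = 111.6 Hz.
Step 3 — Parallel Q: Q = R/(ω₀L) = 1000/(701.3·0.0329) = 43.34.
Step 4 — Bandwidth: Δω = ω₀/Q = 16.18 rad/s; BW = Δω/(2π) = 2.575 Hz.

(a) f₀ = 111.6 Hz  (b) Q = 43.34  (c) BW = 2.575 Hz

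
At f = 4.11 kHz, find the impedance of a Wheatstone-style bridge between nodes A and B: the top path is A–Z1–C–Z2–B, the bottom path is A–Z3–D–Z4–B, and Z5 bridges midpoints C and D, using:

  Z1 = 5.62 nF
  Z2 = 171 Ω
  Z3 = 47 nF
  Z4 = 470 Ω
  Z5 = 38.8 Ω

Step 1 — Angular frequency: ω = 2π·f = 2π·4110 = 2.582e+04 rad/s.
Step 2 — Component impedances:
  Z1: Z = 1/(jωC) = -j/(ω·C) = 0 - j6890 Ω
  Z2: Z = R = 171 Ω
  Z3: Z = 1/(jωC) = -j/(ω·C) = 0 - j823.9 Ω
  Z4: Z = R = 470 Ω
  Z5: Z = R = 38.8 Ω
Step 3 — Bridge requires nodal analysis (the Z5 bridge couples midpoints C and D, so the two paths cannot be reduced to a simple series/parallel combination). Setting node B to ground and injecting 1 A at node A, the 3-node admittance system at A, C, D solves to V_A = Z_AB = 139.7 - j736 Ω = 749.1∠-79.2° Ω.

Z = 139.7 - j736 Ω = 749.1∠-79.2° Ω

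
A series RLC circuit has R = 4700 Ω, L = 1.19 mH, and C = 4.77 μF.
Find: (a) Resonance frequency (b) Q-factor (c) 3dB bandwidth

Step 1 — Resonance: ω₀ = 1/√(LC) = 1/√(0.00119·4.77e-06) = 1.327e+04 rad/s.
Step 2 — f₀ = ω₀/(2π) = 2112 Hz.
Step 3 — Series Q: Q = ω₀L/R = 1.327e+04·0.00119/4700 = 0.003361.
Step 4 — Bandwidth: Δω = ω₀/Q = 3.95e+06 rad/s; BW = Δω/(2π) = 6.286e+05 Hz.

(a) f₀ = 2112 Hz  (b) Q = 0.003361  (c) BW = 6.286e+05 Hz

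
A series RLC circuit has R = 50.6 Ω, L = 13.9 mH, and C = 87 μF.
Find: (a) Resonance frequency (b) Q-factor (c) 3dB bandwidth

Step 1 — Resonance condition Im(Z)=0 gives ω₀ = 1/√(LC).
Step 2 — ω₀ = 1/√(0.0139·8.7e-05) = 909.4 rad/s.
Step 3 — f₀ = ω₀/(2π) = 144.7 Hz.
Step 4 — Series Q: Q = ω₀L/R = 909.4·0.0139/50.6 = 0.2498.
Step 5 — 3dB bandwidth: Δω = ω₀/Q = 3640 rad/s; BW = Δω/(2π) = 579.4 Hz.

(a) f₀ = 144.7 Hz  (b) Q = 0.2498  (c) BW = 579.4 Hz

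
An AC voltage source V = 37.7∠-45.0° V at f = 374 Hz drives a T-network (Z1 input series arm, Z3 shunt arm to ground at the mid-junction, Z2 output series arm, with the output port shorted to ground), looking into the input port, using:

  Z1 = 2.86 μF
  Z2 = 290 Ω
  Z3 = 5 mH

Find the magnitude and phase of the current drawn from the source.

Step 1 — Angular frequency: ω = 2π·f = 2π·374 = 2350 rad/s.
Step 2 — Component impedances:
  Z1: Z = 1/(jωC) = -j/(ω·C) = 0 - j148.8 Ω
  Z2: Z = R = 290 Ω
  Z3: Z = jωL = j·2350·0.005 = 0 + j11.75 Ω
Step 3 — With the output port shorted to ground, the output series arm Z2 runs from the junction to ground; the shunt arm Z3 also runs from the junction to ground. They appear in parallel: Z3 || Z2 = 0.4753 + j11.73 Ω.
Step 4 — Series with input arm Z1: Z_in = Z1 + (Z3 || Z2) = 0.4753 - j137.1 Ω = 137.1∠-89.8° Ω.
Step 5 — Source phasor: V = 37.7∠-45.0° V = 26.66 - j26.66 V.
Step 6 — Ohm's law: I = V / Z_total = (26.66 - j26.66) / (0.4753 - j137.1) = 0.1952 + j0.1938 A.
Step 7 — Convert to polar: |I| = 0.2751 A, ∠I = 44.8°.

I = 0.2751∠44.8° A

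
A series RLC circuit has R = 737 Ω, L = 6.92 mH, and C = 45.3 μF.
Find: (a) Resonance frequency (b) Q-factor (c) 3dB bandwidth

Step 1 — Resonance: ω₀ = 1/√(LC) = 1/√(0.00692·4.53e-05) = 1786 rad/s.
Step 2 — f₀ = ω₀/(2π) = 284.3 Hz.
Step 3 — Series Q: Q = ω₀L/R = 1786·0.00692/737 = 0.01677.
Step 4 — Bandwidth: Δω = ω₀/Q = 1.065e+05 rad/s; BW = Δω/(2π) = 1.695e+04 Hz.

(a) f₀ = 284.3 Hz  (b) Q = 0.01677  (c) BW = 1.695e+04 Hz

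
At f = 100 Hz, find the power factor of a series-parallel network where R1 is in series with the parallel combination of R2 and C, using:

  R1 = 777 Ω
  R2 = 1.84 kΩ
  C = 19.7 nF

Step 1 — Angular frequency: ω = 2π·f = 2π·100 = 628.3 rad/s.
Step 2 — Component impedances:
  R1: Z = R = 777 Ω
  R2: Z = R = 1840 Ω
  C: Z = 1/(jωC) = -j/(ω·C) = 0 - j8.079e+04 Ω
Step 3 — Parallel branch: R2 || C = 1/(1/R2 + 1/C) = 1839 - j41.88 Ω.
Step 4 — Series with R1: Z_total = R1 + (R2 || C) = 2616 - j41.88 Ω = 2616∠-0.9° Ω.
Step 5 — Power factor: PF = cos(φ) = Re(Z)/|Z| = 2616.05/2616.38 = 0.9999.
Step 6 — Type: Im(Z) = -41.88 ⇒ leading (phase φ = -0.9°).

PF = 0.9999 (leading, φ = -0.9°)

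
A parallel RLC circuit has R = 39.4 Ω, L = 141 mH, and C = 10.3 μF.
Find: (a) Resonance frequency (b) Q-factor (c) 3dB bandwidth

Step 1 — Resonance: ω₀ = 1/√(LC) = 1/√(0.141·1.03e-05) = 829.8 rad/s.
Step 2 — f₀ = ω₀/(2π) = 132.1 Hz.
Step 3 — Parallel Q: Q = R/(ω₀L) = 39.4/(829.8·0.141) = 0.3367.
Step 4 — Bandwidth: Δω = ω₀/Q = 2464 rad/s; BW = Δω/(2π) = 392.2 Hz.

(a) f₀ = 132.1 Hz  (b) Q = 0.3367  (c) BW = 392.2 Hz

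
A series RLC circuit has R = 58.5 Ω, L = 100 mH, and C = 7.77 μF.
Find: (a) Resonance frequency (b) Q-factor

Step 1 — Resonance condition Im(Z)=0 gives ω₀ = 1/√(LC).
Step 2 — ω₀ = 1/√(0.1·7.77e-06) = 1134 rad/s.
Step 3 — f₀ = ω₀/(2π) = 180.6 Hz.
Step 4 — Series Q: Q = ω₀L/R = 1134·0.1/58.5 = 1.939.

(a) f₀ = 180.6 Hz  (b) Q = 1.939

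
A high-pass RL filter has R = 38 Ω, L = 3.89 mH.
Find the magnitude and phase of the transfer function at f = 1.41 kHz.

Step 1 — Angular frequency: ω = 2π·1410 = 8859 rad/s.
Step 2 — Transfer function: H(jω) = jωL/(R + jωL).
Step 3 — Numerator jωL = j·34.46; denominator R + jωL = 38 + j34.46.
Step 4 — H = 0.4513 + j0.4976.
Step 5 — Magnitude: |H| = 0.6718 (-3.5 dB); phase: φ = 47.8°.

|H| = 0.6718 (-3.5 dB), φ = 47.8°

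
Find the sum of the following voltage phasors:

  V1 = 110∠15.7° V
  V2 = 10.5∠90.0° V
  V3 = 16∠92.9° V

Step 1 — Convert each phasor to rectangular form:
  V1 = 110·(cos(15.7°) + j·sin(15.7°)) = 105.9 + j29.77 V
  V2 = 10.5·(cos(90.0°) + j·sin(90.0°)) = 0 + j10.5 V
  V3 = 16·(cos(92.9°) + j·sin(92.9°)) = -0.8095 + j15.98 V
Step 2 — Sum components: V_total = 105.1 + j56.25 V.
Step 3 — Convert to polar: |V_total| = 119.2 V, ∠V_total = 28.2°.

V_total = 119.2∠28.2° V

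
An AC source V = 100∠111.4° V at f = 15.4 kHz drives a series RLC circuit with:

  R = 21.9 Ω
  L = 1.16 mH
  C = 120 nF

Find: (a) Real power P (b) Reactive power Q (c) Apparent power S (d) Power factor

Step 1 — Angular frequency: ω = 2π·f = 2π·1.54e+04 = 9.676e+04 rad/s.
Step 2 — Component impedances:
  R: Z = R = 21.9 Ω
  L: Z = jωL = j·9.676e+04·0.00116 = 0 + j112.2 Ω
  C: Z = 1/(jωC) = -j/(ω·C) = 0 - j86.12 Ω
Step 3 — Series combination: Z_total = R + L + C = 21.9 + j26.12 Ω = 34.09∠50.0° Ω.
Step 4 — Source phasor: V = 100∠111.4° V = -36.49 + j93.11 V.
Step 5 — Current: I = V / Z = 1.405 + j2.575 A = 2.934∠61.4° A.
Step 6 — Complex power: S = V·I* = 188.5 + j224.8 VA.
Step 7 — Real power: P = Re(S) = 188.5 W.
Step 8 — Reactive power: Q = Im(S) = 224.8 VAR.
Step 9 — Apparent power: |S| = 293.4 VA.
Step 10 — Power factor: PF = P/|S| = 0.6425 (lagging).

(a) P = 188.5 W  (b) Q = 224.8 VAR  (c) S = 293.4 VA  (d) PF = 0.6425 (lagging)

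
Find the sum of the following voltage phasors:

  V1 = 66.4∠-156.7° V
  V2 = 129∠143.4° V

Step 1 — Convert each phasor to rectangular form:
  V1 = 66.4·(cos(-156.7°) + j·sin(-156.7°)) = -60.98 - j26.26 V
  V2 = 129·(cos(143.4°) + j·sin(143.4°)) = -103.6 + j76.91 V
Step 2 — Sum components: V_total = -164.5 + j50.65 V.
Step 3 — Convert to polar: |V_total| = 172.2 V, ∠V_total = 162.9°.

V_total = 172.2∠162.9° V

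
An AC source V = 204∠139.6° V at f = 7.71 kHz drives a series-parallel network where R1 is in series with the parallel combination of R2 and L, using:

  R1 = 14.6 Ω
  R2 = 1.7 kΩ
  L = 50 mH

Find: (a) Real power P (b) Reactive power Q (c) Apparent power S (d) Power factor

Step 1 — Angular frequency: ω = 2π·f = 2π·7710 = 4.844e+04 rad/s.
Step 2 — Component impedances:
  R1: Z = R = 14.6 Ω
  R2: Z = R = 1700 Ω
  L: Z = jωL = j·4.844e+04·0.05 = 0 + j2422 Ω
Step 3 — Parallel branch: R2 || L = 1/(1/R2 + 1/L) = 1139 + j799.4 Ω.
Step 4 — Series with R1: Z_total = R1 + (R2 || L) = 1154 + j799.4 Ω = 1403∠34.7° Ω.
Step 5 — Source phasor: V = 204∠139.6° V = -155.4 + j132.2 V.
Step 6 — Current: I = V / Z = -0.03732 + j0.1405 A = 0.1454∠104.9° A.
Step 7 — Complex power: S = V·I* = 24.37 + j16.89 VA.
Step 8 — Real power: P = Re(S) = 24.37 W.
Step 9 — Reactive power: Q = Im(S) = 16.89 VAR.
Step 10 — Apparent power: |S| = 29.65 VA.
Step 11 — Power factor: PF = P/|S| = 0.8219 (lagging).

(a) P = 24.37 W  (b) Q = 16.89 VAR  (c) S = 29.65 VA  (d) PF = 0.8219 (lagging)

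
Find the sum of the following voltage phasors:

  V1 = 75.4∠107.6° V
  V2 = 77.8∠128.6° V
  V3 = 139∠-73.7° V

Step 1 — Convert each phasor to rectangular form:
  V1 = 75.4·(cos(107.6°) + j·sin(107.6°)) = -22.8 + j71.87 V
  V2 = 77.8·(cos(128.6°) + j·sin(128.6°)) = -48.54 + j60.8 V
  V3 = 139·(cos(-73.7°) + j·sin(-73.7°)) = 39.01 - j133.4 V
Step 2 — Sum components: V_total = -32.32 - j0.7401 V.
Step 3 — Convert to polar: |V_total| = 32.33 V, ∠V_total = -178.7°.

V_total = 32.33∠-178.7° V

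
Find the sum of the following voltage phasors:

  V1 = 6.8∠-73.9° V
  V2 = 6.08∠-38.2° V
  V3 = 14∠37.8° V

Step 1 — Convert each phasor to rectangular form:
  V1 = 6.8·(cos(-73.9°) + j·sin(-73.9°)) = 1.886 - j6.533 V
  V2 = 6.08·(cos(-38.2°) + j·sin(-38.2°)) = 4.778 - j3.76 V
  V3 = 14·(cos(37.8°) + j·sin(37.8°)) = 11.06 + j8.581 V
Step 2 — Sum components: V_total = 17.73 - j1.713 V.
Step 3 — Convert to polar: |V_total| = 17.81 V, ∠V_total = -5.5°.

V_total = 17.81∠-5.5° V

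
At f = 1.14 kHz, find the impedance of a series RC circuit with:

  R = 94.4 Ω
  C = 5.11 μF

Step 1 — Angular frequency: ω = 2π·f = 2π·1140 = 7163 rad/s.
Step 2 — Component impedances:
  R: Z = R = 94.4 Ω
  C: Z = 1/(jωC) = -j/(ω·C) = 0 - j27.32 Ω
Step 3 — Series combination: Z_total = R + C = 94.4 - j27.32 Ω = 98.27∠-16.1° Ω.

Z = 94.4 - j27.32 Ω = 98.27∠-16.1° Ω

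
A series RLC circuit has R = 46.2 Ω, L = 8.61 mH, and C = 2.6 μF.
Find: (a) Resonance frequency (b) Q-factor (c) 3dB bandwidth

Step 1 — Resonance condition Im(Z)=0 gives ω₀ = 1/√(LC).
Step 2 — ω₀ = 1/√(0.00861·2.6e-06) = 6684 rad/s.
Step 3 — f₀ = ω₀/(2π) = 1064 Hz.
Step 4 — Series Q: Q = ω₀L/R = 6684·0.00861/46.2 = 1.246.
Step 5 — 3dB bandwidth: Δω = ω₀/Q = 5366 rad/s; BW = Δω/(2π) = 854 Hz.

(a) f₀ = 1064 Hz  (b) Q = 1.246  (c) BW = 854 Hz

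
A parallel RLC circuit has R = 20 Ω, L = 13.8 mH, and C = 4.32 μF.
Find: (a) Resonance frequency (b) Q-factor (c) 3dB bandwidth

Step 1 — Resonance: ω₀ = 1/√(LC) = 1/√(0.0138·4.32e-06) = 4096 rad/s.
Step 2 — f₀ = ω₀/(2π) = 651.8 Hz.
Step 3 — Parallel Q: Q = R/(ω₀L) = 20/(4096·0.0138) = 0.3539.
Step 4 — Bandwidth: Δω = ω₀/Q = 1.157e+04 rad/s; BW = Δω/(2π) = 1842 Hz.

(a) f₀ = 651.8 Hz  (b) Q = 0.3539  (c) BW = 1842 Hz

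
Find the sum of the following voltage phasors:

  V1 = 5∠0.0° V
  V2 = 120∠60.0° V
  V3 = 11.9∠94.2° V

Step 1 — Convert each phasor to rectangular form:
  V1 = 5·(cos(0.0°) + j·sin(0.0°)) = 5 V
  V2 = 120·(cos(60.0°) + j·sin(60.0°)) = 60 + j103.9 V
  V3 = 11.9·(cos(94.2°) + j·sin(94.2°)) = -0.8715 + j11.87 V
Step 2 — Sum components: V_total = 64.13 + j115.8 V.
Step 3 — Convert to polar: |V_total| = 132.4 V, ∠V_total = 61.0°.

V_total = 132.4∠61.0° V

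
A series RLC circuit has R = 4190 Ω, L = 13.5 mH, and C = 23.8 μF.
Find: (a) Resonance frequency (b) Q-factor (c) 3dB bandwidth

Step 1 — Resonance: ω₀ = 1/√(LC) = 1/√(0.0135·2.38e-05) = 1764 rad/s.
Step 2 — f₀ = ω₀/(2π) = 280.8 Hz.
Step 3 — Series Q: Q = ω₀L/R = 1764·0.0135/4190 = 0.005684.
Step 4 — Bandwidth: Δω = ω₀/Q = 3.104e+05 rad/s; BW = Δω/(2π) = 4.94e+04 Hz.

(a) f₀ = 280.8 Hz  (b) Q = 0.005684  (c) BW = 4.94e+04 Hz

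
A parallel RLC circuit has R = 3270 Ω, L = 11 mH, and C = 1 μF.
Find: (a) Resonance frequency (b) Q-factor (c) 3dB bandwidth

Step 1 — Resonance: ω₀ = 1/√(LC) = 1/√(0.011·1e-06) = 9535 rad/s.
Step 2 — f₀ = ω₀/(2π) = 1517 Hz.
Step 3 — Parallel Q: Q = R/(ω₀L) = 3270/(9535·0.011) = 31.18.
Step 4 — Bandwidth: Δω = ω₀/Q = 305.8 rad/s; BW = Δω/(2π) = 48.67 Hz.

(a) f₀ = 1517 Hz  (b) Q = 31.18  (c) BW = 48.67 Hz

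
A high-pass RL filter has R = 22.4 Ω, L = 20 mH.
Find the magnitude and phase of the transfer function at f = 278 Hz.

Step 1 — Angular frequency: ω = 2π·278 = 1747 rad/s.
Step 2 — Transfer function: H(jω) = jωL/(R + jωL).
Step 3 — Numerator jωL = j·34.93; denominator R + jωL = 22.4 + j34.93.
Step 4 — H = 0.7086 + j0.4544.
Step 5 — Magnitude: |H| = 0.8418 (-1.5 dB); phase: φ = 32.7°.

|H| = 0.8418 (-1.5 dB), φ = 32.7°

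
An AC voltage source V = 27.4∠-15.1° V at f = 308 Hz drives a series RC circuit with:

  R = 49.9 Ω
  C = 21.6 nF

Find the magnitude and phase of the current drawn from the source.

Step 1 — Angular frequency: ω = 2π·f = 2π·308 = 1935 rad/s.
Step 2 — Component impedances:
  R: Z = R = 49.9 Ω
  C: Z = 1/(jωC) = -j/(ω·C) = 0 - j2.392e+04 Ω
Step 3 — Series combination: Z_total = R + C = 49.9 - j2.392e+04 Ω = 2.392e+04∠-89.9° Ω.
Step 4 — Source phasor: V = 27.4∠-15.1° V = 26.45 - j7.138 V.
Step 5 — Ohm's law: I = V / Z_total = (26.45 - j7.138) / (49.9 - j2.392e+04) = 0.0003007 + j0.001105 A.
Step 6 — Convert to polar: |I| = 0.001145 A, ∠I = 74.8°.

I = 0.001145∠74.8° A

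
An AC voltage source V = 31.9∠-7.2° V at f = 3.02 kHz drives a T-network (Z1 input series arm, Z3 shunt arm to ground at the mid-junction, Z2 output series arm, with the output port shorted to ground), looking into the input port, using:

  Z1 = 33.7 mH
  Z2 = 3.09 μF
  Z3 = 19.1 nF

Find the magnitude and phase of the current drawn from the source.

Step 1 — Angular frequency: ω = 2π·f = 2π·3020 = 1.898e+04 rad/s.
Step 2 — Component impedances:
  Z1: Z = jωL = j·1.898e+04·0.0337 = 0 + j639.5 Ω
  Z2: Z = 1/(jωC) = -j/(ω·C) = 0 - j17.06 Ω
  Z3: Z = 1/(jωC) = -j/(ω·C) = 0 - j2759 Ω
Step 3 — With the output port shorted to ground, the output series arm Z2 runs from the junction to ground; the shunt arm Z3 also runs from the junction to ground. They appear in parallel: Z3 || Z2 = 0 - j16.95 Ω.
Step 4 — Series with input arm Z1: Z_in = Z1 + (Z3 || Z2) = 0 + j622.5 Ω = 622.5∠90.0° Ω.
Step 5 — Source phasor: V = 31.9∠-7.2° V = 31.65 - j3.998 V.
Step 6 — Ohm's law: I = V / Z_total = (31.65 - j3.998) / (0 + j622.5) = -0.006423 - j0.05084 A.
Step 7 — Convert to polar: |I| = 0.05124 A, ∠I = -97.2°.

I = 0.05124∠-97.2° A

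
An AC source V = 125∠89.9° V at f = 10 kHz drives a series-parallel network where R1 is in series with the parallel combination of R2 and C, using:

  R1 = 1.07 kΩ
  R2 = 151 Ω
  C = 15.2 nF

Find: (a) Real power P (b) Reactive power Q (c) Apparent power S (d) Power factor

Step 1 — Angular frequency: ω = 2π·f = 2π·1e+04 = 6.283e+04 rad/s.
Step 2 — Component impedances:
  R1: Z = R = 1070 Ω
  R2: Z = R = 151 Ω
  C: Z = 1/(jωC) = -j/(ω·C) = 0 - j1047 Ω
Step 3 — Parallel branch: R2 || C = 1/(1/R2 + 1/C) = 147.9 - j21.33 Ω.
Step 4 — Series with R1: Z_total = R1 + (R2 || C) = 1218 - j21.33 Ω = 1218∠-1.0° Ω.
Step 5 — Source phasor: V = 125∠89.9° V = 0.2182 + j125 V.
Step 6 — Current: I = V / Z = -0.001618 + j0.1026 A = 0.1026∠90.9° A.
Step 7 — Complex power: S = V·I* = 12.83 - j0.2246 VA.
Step 8 — Real power: P = Re(S) = 12.83 W.
Step 9 — Reactive power: Q = Im(S) = -0.2246 VAR.
Step 10 — Apparent power: |S| = 12.83 VA.
Step 11 — Power factor: PF = P/|S| = 0.9998 (leading).

(a) P = 12.83 W  (b) Q = -0.2246 VAR  (c) S = 12.83 VA  (d) PF = 0.9998 (leading)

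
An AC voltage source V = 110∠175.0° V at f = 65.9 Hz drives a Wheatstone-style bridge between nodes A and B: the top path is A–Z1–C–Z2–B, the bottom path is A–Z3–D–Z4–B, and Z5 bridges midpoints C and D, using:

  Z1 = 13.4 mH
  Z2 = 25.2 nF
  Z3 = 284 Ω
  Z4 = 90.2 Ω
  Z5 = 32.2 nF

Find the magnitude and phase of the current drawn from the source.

Step 1 — Angular frequency: ω = 2π·f = 2π·65.9 = 414.1 rad/s.
Step 2 — Component impedances:
  Z1: Z = jωL = j·414.1·0.0134 = 0 + j5.548 Ω
  Z2: Z = 1/(jωC) = -j/(ω·C) = 0 - j9.584e+04 Ω
  Z3: Z = R = 284 Ω
  Z4: Z = R = 90.2 Ω
  Z5: Z = 1/(jωC) = -j/(ω·C) = 0 - j7.5e+04 Ω
Step 3 — Bridge requires nodal analysis (the Z5 bridge couples midpoints C and D, so the two paths cannot be reduced to a simple series/parallel combination). Setting node B to ground and injecting 1 A at node A, the 3-node admittance system at A, C, D solves to V_A = Z_AB = 374.2 - j2.537 Ω = 374.2∠-0.4° Ω.
Step 4 — Source phasor: V = 110∠175.0° V = -109.6 + j9.587 V.
Step 5 — Ohm's law: I = V / Z_total = (-109.6 + j9.587) / (374.2 - j2.537) = -0.293 + j0.02364 A.
Step 6 — Convert to polar: |I| = 0.294 A, ∠I = 175.4°.

I = 0.294∠175.4° A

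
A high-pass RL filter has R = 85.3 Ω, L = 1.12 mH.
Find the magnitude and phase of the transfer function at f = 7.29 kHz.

Step 1 — Angular frequency: ω = 2π·7290 = 4.58e+04 rad/s.
Step 2 — Transfer function: H(jω) = jωL/(R + jωL).
Step 3 — Numerator jωL = j·51.3; denominator R + jωL = 85.3 + j51.3.
Step 4 — H = 0.2656 + j0.4417.
Step 5 — Magnitude: |H| = 0.5154 (-5.8 dB); phase: φ = 59.0°.

|H| = 0.5154 (-5.8 dB), φ = 59.0°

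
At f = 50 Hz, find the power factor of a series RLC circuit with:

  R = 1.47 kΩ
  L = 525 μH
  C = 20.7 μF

Step 1 — Angular frequency: ω = 2π·f = 2π·50 = 314.2 rad/s.
Step 2 — Component impedances:
  R: Z = R = 1470 Ω
  L: Z = jωL = j·314.2·0.000525 = 0 + j0.1649 Ω
  C: Z = 1/(jωC) = -j/(ω·C) = 0 - j153.8 Ω
Step 3 — Series combination: Z_total = R + L + C = 1470 - j153.6 Ω = 1478∠-6.0° Ω.
Step 4 — Power factor: PF = cos(φ) = Re(Z)/|Z| = 1470/1478 = 0.9946.
Step 5 — Type: Im(Z) = -153.6 ⇒ leading (phase φ = -6.0°).

PF = 0.9946 (leading, φ = -6.0°)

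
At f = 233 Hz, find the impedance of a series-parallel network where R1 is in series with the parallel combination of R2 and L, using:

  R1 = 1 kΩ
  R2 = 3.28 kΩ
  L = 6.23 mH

Step 1 — Angular frequency: ω = 2π·f = 2π·233 = 1464 rad/s.
Step 2 — Component impedances:
  R1: Z = R = 1000 Ω
  R2: Z = R = 3280 Ω
  L: Z = jωL = j·1464·0.00623 = 0 + j9.121 Ω
Step 3 — Parallel branch: R2 || L = 1/(1/R2 + 1/L) = 0.02536 + j9.121 Ω.
Step 4 — Series with R1: Z_total = R1 + (R2 || L) = 1000 + j9.121 Ω = 1000∠0.5° Ω.

Z = 1000 + j9.121 Ω = 1000∠0.5° Ω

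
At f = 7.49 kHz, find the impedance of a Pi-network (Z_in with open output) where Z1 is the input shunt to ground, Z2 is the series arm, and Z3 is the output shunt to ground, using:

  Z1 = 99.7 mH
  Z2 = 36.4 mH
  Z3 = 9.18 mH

Step 1 — Angular frequency: ω = 2π·f = 2π·7490 = 4.706e+04 rad/s.
Step 2 — Component impedances:
  Z1: Z = jωL = j·4.706e+04·0.0997 = 0 + j4692 Ω
  Z2: Z = jωL = j·4.706e+04·0.0364 = 0 + j1713 Ω
  Z3: Z = jωL = j·4.706e+04·0.00918 = 0 + j432 Ω
Step 3 — With open output, the series arm Z2 and the output shunt Z3 appear in series to ground: Z2 + Z3 = 0 + j2145 Ω.
Step 4 — Parallel with input shunt Z1: Z_in = Z1 || (Z2 + Z3) = 0 + j1472 Ω = 1472∠90.0° Ω.

Z = 0 + j1472 Ω = 1472∠90.0° Ω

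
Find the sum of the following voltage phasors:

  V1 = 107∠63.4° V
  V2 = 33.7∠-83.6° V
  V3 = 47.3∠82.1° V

Step 1 — Convert each phasor to rectangular form:
  V1 = 107·(cos(63.4°) + j·sin(63.4°)) = 47.91 + j95.67 V
  V2 = 33.7·(cos(-83.6°) + j·sin(-83.6°)) = 3.757 - j33.49 V
  V3 = 47.3·(cos(82.1°) + j·sin(82.1°)) = 6.501 + j46.85 V
Step 2 — Sum components: V_total = 58.17 + j109 V.
Step 3 — Convert to polar: |V_total| = 123.6 V, ∠V_total = 61.9°.

V_total = 123.6∠61.9° V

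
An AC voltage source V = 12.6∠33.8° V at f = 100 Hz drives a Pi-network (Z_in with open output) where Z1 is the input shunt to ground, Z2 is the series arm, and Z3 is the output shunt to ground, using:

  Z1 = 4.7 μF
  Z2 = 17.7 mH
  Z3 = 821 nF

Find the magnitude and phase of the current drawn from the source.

Step 1 — Angular frequency: ω = 2π·f = 2π·100 = 628.3 rad/s.
Step 2 — Component impedances:
  Z1: Z = 1/(jωC) = -j/(ω·C) = 0 - j338.6 Ω
  Z2: Z = jωL = j·628.3·0.0177 = 0 + j11.12 Ω
  Z3: Z = 1/(jωC) = -j/(ω·C) = 0 - j1939 Ω
Step 3 — With open output, the series arm Z2 and the output shunt Z3 appear in series to ground: Z2 + Z3 = 0 - j1927 Ω.
Step 4 — Parallel with input shunt Z1: Z_in = Z1 || (Z2 + Z3) = 0 - j288 Ω = 288∠-90.0° Ω.
Step 5 — Source phasor: V = 12.6∠33.8° V = 10.47 + j7.009 V.
Step 6 — Ohm's law: I = V / Z_total = (10.47 + j7.009) / (0 - j288) = -0.02434 + j0.03635 A.
Step 7 — Convert to polar: |I| = 0.04375 A, ∠I = 123.8°.

I = 0.04375∠123.8° A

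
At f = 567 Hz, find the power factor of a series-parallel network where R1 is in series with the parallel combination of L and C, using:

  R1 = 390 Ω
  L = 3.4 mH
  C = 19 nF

Step 1 — Angular frequency: ω = 2π·f = 2π·567 = 3563 rad/s.
Step 2 — Component impedances:
  R1: Z = R = 390 Ω
  L: Z = jωL = j·3563·0.0034 = 0 + j12.11 Ω
  C: Z = 1/(jωC) = -j/(ω·C) = 0 - j1.477e+04 Ω
Step 3 — Parallel branch: L || C = 1/(1/L + 1/C) = 0 + j12.12 Ω.
Step 4 — Series with R1: Z_total = R1 + (L || C) = 390 + j12.12 Ω = 390.2∠1.8° Ω.
Step 5 — Power factor: PF = cos(φ) = Re(Z)/|Z| = 390/390.2 = 0.9995.
Step 6 — Type: Im(Z) = 12.12 ⇒ lagging (phase φ = 1.8°).

PF = 0.9995 (lagging, φ = 1.8°)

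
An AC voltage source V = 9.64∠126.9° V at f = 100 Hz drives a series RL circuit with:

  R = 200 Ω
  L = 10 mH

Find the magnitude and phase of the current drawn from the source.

Step 1 — Angular frequency: ω = 2π·f = 2π·100 = 628.3 rad/s.
Step 2 — Component impedances:
  R: Z = R = 200 Ω
  L: Z = jωL = j·628.3·0.01 = 0 + j6.283 Ω
Step 3 — Series combination: Z_total = R + L = 200 + j6.283 Ω = 200.1∠1.8° Ω.
Step 4 — Source phasor: V = 9.64∠126.9° V = -5.788 + j7.709 V.
Step 5 — Ohm's law: I = V / Z_total = (-5.788 + j7.709) / (200 + j6.283) = -0.0277 + j0.03942 A.
Step 6 — Convert to polar: |I| = 0.04818 A, ∠I = 125.1°.

I = 0.04818∠125.1° A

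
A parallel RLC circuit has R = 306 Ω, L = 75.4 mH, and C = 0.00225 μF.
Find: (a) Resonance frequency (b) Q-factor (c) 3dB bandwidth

Step 1 — Resonance: ω₀ = 1/√(LC) = 1/√(0.0754·2.25e-09) = 7.678e+04 rad/s.
Step 2 — f₀ = ω₀/(2π) = 1.222e+04 Hz.
Step 3 — Parallel Q: Q = R/(ω₀L) = 306/(7.678e+04·0.0754) = 0.05286.
Step 4 — Bandwidth: Δω = ω₀/Q = 1.452e+06 rad/s; BW = Δω/(2π) = 2.312e+05 Hz.

(a) f₀ = 1.222e+04 Hz  (b) Q = 0.05286  (c) BW = 2.312e+05 Hz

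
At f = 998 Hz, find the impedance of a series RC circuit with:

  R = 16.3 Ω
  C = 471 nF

Step 1 — Angular frequency: ω = 2π·f = 2π·998 = 6271 rad/s.
Step 2 — Component impedances:
  R: Z = R = 16.3 Ω
  C: Z = 1/(jωC) = -j/(ω·C) = 0 - j338.6 Ω
Step 3 — Series combination: Z_total = R + C = 16.3 - j338.6 Ω = 339∠-87.2° Ω.

Z = 16.3 - j338.6 Ω = 339∠-87.2° Ω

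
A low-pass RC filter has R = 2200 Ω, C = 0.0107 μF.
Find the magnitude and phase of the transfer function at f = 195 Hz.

Step 1 — Angular frequency: ω = 2π·195 = 1225 rad/s.
Step 2 — Transfer function: H(jω) = 1/(1 + jωRC).
Step 3 — Denominator: 1 + jωRC = 1 + j·1225·2200·1.07e-08 = 1 + j0.02884.
Step 4 — H = 0.9992 - j0.02882.
Step 5 — Magnitude: |H| = 0.9996 (-0.0 dB); phase: φ = -1.7°.

|H| = 0.9996 (-0.0 dB), φ = -1.7°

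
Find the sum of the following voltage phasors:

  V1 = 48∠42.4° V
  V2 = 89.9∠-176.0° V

Step 1 — Convert each phasor to rectangular form:
  V1 = 48·(cos(42.4°) + j·sin(42.4°)) = 35.45 + j32.37 V
  V2 = 89.9·(cos(-176.0°) + j·sin(-176.0°)) = -89.68 - j6.271 V
Step 2 — Sum components: V_total = -54.24 + j26.1 V.
Step 3 — Convert to polar: |V_total| = 60.19 V, ∠V_total = 154.3°.

V_total = 60.19∠154.3° V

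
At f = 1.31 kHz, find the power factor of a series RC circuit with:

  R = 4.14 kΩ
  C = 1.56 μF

Step 1 — Angular frequency: ω = 2π·f = 2π·1310 = 8231 rad/s.
Step 2 — Component impedances:
  R: Z = R = 4140 Ω
  C: Z = 1/(jωC) = -j/(ω·C) = 0 - j77.88 Ω
Step 3 — Series combination: Z_total = R + C = 4140 - j77.88 Ω = 4141∠-1.1° Ω.
Step 4 — Power factor: PF = cos(φ) = Re(Z)/|Z| = 4140/4141 = 0.9998.
Step 5 — Type: Im(Z) = -77.88 ⇒ leading (phase φ = -1.1°).

PF = 0.9998 (leading, φ = -1.1°)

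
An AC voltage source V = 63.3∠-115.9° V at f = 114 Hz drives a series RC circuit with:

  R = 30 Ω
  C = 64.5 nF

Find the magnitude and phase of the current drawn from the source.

Step 1 — Angular frequency: ω = 2π·f = 2π·114 = 716.3 rad/s.
Step 2 — Component impedances:
  R: Z = R = 30 Ω
  C: Z = 1/(jωC) = -j/(ω·C) = 0 - j2.164e+04 Ω
Step 3 — Series combination: Z_total = R + C = 30 - j2.164e+04 Ω = 2.164e+04∠-89.9° Ω.
Step 4 — Source phasor: V = 63.3∠-115.9° V = -27.65 - j56.94 V.
Step 5 — Ohm's law: I = V / Z_total = (-27.65 - j56.94) / (30 - j2.164e+04) = 0.002629 - j0.001281 A.
Step 6 — Convert to polar: |I| = 0.002924 A, ∠I = -26.0°.

I = 0.002924∠-26.0° A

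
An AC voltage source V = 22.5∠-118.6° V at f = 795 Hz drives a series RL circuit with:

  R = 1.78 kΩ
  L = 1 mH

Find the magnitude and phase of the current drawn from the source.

Step 1 — Angular frequency: ω = 2π·f = 2π·795 = 4995 rad/s.
Step 2 — Component impedances:
  R: Z = R = 1780 Ω
  L: Z = jωL = j·4995·0.001 = 0 + j4.995 Ω
Step 3 — Series combination: Z_total = R + L = 1780 + j4.995 Ω = 1780∠0.2° Ω.
Step 4 — Source phasor: V = 22.5∠-118.6° V = -10.77 - j19.75 V.
Step 5 — Ohm's law: I = V / Z_total = (-10.77 - j19.75) / (1780 + j4.995) = -0.006082 - j0.01108 A.
Step 6 — Convert to polar: |I| = 0.01264 A, ∠I = -118.8°.

I = 0.01264∠-118.8° A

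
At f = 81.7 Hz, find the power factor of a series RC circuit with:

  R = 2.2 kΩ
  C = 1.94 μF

Step 1 — Angular frequency: ω = 2π·f = 2π·81.7 = 513.3 rad/s.
Step 2 — Component impedances:
  R: Z = R = 2200 Ω
  C: Z = 1/(jωC) = -j/(ω·C) = 0 - j1004 Ω
Step 3 — Series combination: Z_total = R + C = 2200 - j1004 Ω = 2418∠-24.5° Ω.
Step 4 — Power factor: PF = cos(φ) = Re(Z)/|Z| = 2200/2418.3 = 0.9097.
Step 5 — Type: Im(Z) = -1004 ⇒ leading (phase φ = -24.5°).

PF = 0.9097 (leading, φ = -24.5°)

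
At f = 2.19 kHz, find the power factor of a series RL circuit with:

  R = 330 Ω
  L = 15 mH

Step 1 — Angular frequency: ω = 2π·f = 2π·2190 = 1.376e+04 rad/s.
Step 2 — Component impedances:
  R: Z = R = 330 Ω
  L: Z = jωL = j·1.376e+04·0.015 = 0 + j206.4 Ω
Step 3 — Series combination: Z_total = R + L = 330 + j206.4 Ω = 389.2∠32.0° Ω.
Step 4 — Power factor: PF = cos(φ) = Re(Z)/|Z| = 330/389.23 = 0.8478.
Step 5 — Type: Im(Z) = 206.4 ⇒ lagging (phase φ = 32.0°).

PF = 0.8478 (lagging, φ = 32.0°)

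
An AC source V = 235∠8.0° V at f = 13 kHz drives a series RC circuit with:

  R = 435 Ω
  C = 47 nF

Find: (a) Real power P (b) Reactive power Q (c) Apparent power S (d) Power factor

Step 1 — Angular frequency: ω = 2π·f = 2π·1.3e+04 = 8.168e+04 rad/s.
Step 2 — Component impedances:
  R: Z = R = 435 Ω
  C: Z = 1/(jωC) = -j/(ω·C) = 0 - j260.5 Ω
Step 3 — Series combination: Z_total = R + C = 435 - j260.5 Ω = 507∠-30.9° Ω.
Step 4 — Source phasor: V = 235∠8.0° V = 232.7 + j32.71 V.
Step 5 — Current: I = V / Z = 0.3606 + j0.2911 A = 0.4635∠38.9° A.
Step 6 — Complex power: S = V·I* = 93.45 - j55.96 VA.
Step 7 — Real power: P = Re(S) = 93.45 W.
Step 8 — Reactive power: Q = Im(S) = -55.96 VAR.
Step 9 — Apparent power: |S| = 108.9 VA.
Step 10 — Power factor: PF = P/|S| = 0.8579 (leading).

(a) P = 93.45 W  (b) Q = -55.96 VAR  (c) S = 108.9 VA  (d) PF = 0.8579 (leading)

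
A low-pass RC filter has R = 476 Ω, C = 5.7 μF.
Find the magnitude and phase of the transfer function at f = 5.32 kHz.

Step 1 — Angular frequency: ω = 2π·5320 = 3.343e+04 rad/s.
Step 2 — Transfer function: H(jω) = 1/(1 + jωRC).
Step 3 — Denominator: 1 + jωRC = 1 + j·3.343e+04·476·5.7e-06 = 1 + j90.69.
Step 4 — H = 0.0001216 - j0.01102.
Step 5 — Magnitude: |H| = 0.01103 (-39.2 dB); phase: φ = -89.4°.

|H| = 0.01103 (-39.2 dB), φ = -89.4°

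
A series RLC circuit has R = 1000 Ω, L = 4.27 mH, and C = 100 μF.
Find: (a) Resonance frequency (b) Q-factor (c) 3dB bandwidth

Step 1 — Resonance: ω₀ = 1/√(LC) = 1/√(0.00427·0.0001) = 1530 rad/s.
Step 2 — f₀ = ω₀/(2π) = 243.6 Hz.
Step 3 — Series Q: Q = ω₀L/R = 1530·0.00427/1000 = 0.006535.
Step 4 — Bandwidth: Δω = ω₀/Q = 2.342e+05 rad/s; BW = Δω/(2π) = 3.727e+04 Hz.

(a) f₀ = 243.6 Hz  (b) Q = 0.006535  (c) BW = 3.727e+04 Hz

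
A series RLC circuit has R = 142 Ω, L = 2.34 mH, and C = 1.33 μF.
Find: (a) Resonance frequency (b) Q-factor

Step 1 — Resonance condition Im(Z)=0 gives ω₀ = 1/√(LC).
Step 2 — ω₀ = 1/√(0.00234·1.33e-06) = 1.793e+04 rad/s.
Step 3 — f₀ = ω₀/(2π) = 2853 Hz.
Step 4 — Series Q: Q = ω₀L/R = 1.793e+04·0.00234/142 = 0.2954.

(a) f₀ = 2853 Hz  (b) Q = 0.2954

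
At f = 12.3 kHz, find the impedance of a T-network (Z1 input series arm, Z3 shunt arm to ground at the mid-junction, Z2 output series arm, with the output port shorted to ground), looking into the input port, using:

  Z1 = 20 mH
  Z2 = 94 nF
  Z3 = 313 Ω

Step 1 — Angular frequency: ω = 2π·f = 2π·1.23e+04 = 7.728e+04 rad/s.
Step 2 — Component impedances:
  Z1: Z = jωL = j·7.728e+04·0.02 = 0 + j1546 Ω
  Z2: Z = 1/(jωC) = -j/(ω·C) = 0 - j137.7 Ω
  Z3: Z = R = 313 Ω
Step 3 — With the output port shorted to ground, the output series arm Z2 runs from the junction to ground; the shunt arm Z3 also runs from the junction to ground. They appear in parallel: Z3 || Z2 = 50.73 - j115.3 Ω.
Step 4 — Series with input arm Z1: Z_in = Z1 + (Z3 || Z2) = 50.73 + j1430 Ω = 1431∠88.0° Ω.

Z = 50.73 + j1430 Ω = 1431∠88.0° Ω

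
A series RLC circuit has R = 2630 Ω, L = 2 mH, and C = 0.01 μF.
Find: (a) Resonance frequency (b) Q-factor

Step 1 — Resonance condition Im(Z)=0 gives ω₀ = 1/√(LC).
Step 2 — ω₀ = 1/√(0.002·1e-08) = 2.236e+05 rad/s.
Step 3 — f₀ = ω₀/(2π) = 3.559e+04 Hz.
Step 4 — Series Q: Q = ω₀L/R = 2.236e+05·0.002/2630 = 0.17.

(a) f₀ = 3.559e+04 Hz  (b) Q = 0.17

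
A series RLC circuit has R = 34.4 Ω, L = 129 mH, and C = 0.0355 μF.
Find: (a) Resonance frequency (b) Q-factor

Step 1 — Resonance condition Im(Z)=0 gives ω₀ = 1/√(LC).
Step 2 — ω₀ = 1/√(0.129·3.55e-08) = 1.478e+04 rad/s.
Step 3 — f₀ = ω₀/(2π) = 2352 Hz.
Step 4 — Series Q: Q = ω₀L/R = 1.478e+04·0.129/34.4 = 55.41.

(a) f₀ = 2352 Hz  (b) Q = 55.41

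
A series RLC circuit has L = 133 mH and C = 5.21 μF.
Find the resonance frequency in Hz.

Step 1 — Resonance condition Im(Z)=0 gives ω₀ = 1/√(LC).
Step 2 — ω₀ = 1/√(0.133·5.21e-06) = 1201 rad/s.
Step 3 — f₀ = ω₀/(2π) = 191.2 Hz.

f₀ = 191.2 Hz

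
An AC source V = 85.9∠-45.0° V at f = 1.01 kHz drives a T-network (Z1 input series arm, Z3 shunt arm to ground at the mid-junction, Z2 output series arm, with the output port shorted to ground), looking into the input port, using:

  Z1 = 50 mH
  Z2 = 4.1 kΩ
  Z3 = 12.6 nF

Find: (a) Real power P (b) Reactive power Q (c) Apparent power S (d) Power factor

Step 1 — Angular frequency: ω = 2π·f = 2π·1010 = 6346 rad/s.
Step 2 — Component impedances:
  Z1: Z = jωL = j·6346·0.05 = 0 + j317.3 Ω
  Z2: Z = R = 4100 Ω
  Z3: Z = 1/(jωC) = -j/(ω·C) = 0 - j1.251e+04 Ω
Step 3 — With the output port shorted to ground, the output series arm Z2 runs from the junction to ground; the shunt arm Z3 also runs from the junction to ground. They appear in parallel: Z3 || Z2 = 3702 - j1214 Ω.
Step 4 — Series with input arm Z1: Z_in = Z1 + (Z3 || Z2) = 3702 - j896.4 Ω = 3809∠-13.6° Ω.
Step 5 — Source phasor: V = 85.9∠-45.0° V = 60.74 - j60.74 V.
Step 6 — Current: I = V / Z = 0.01925 - j0.01175 A = 0.02255∠-31.4° A.
Step 7 — Complex power: S = V·I* = 1.883 - j0.4559 VA.
Step 8 — Real power: P = Re(S) = 1.883 W.
Step 9 — Reactive power: Q = Im(S) = -0.4559 VAR.
Step 10 — Apparent power: |S| = 1.937 VA.
Step 11 — Power factor: PF = P/|S| = 0.9719 (leading).

(a) P = 1.883 W  (b) Q = -0.4559 VAR  (c) S = 1.937 VA  (d) PF = 0.9719 (leading)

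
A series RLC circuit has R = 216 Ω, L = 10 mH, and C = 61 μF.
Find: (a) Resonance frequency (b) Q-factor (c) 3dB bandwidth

Step 1 — Resonance: ω₀ = 1/√(LC) = 1/√(0.01·6.1e-05) = 1280 rad/s.
Step 2 — f₀ = ω₀/(2π) = 203.8 Hz.
Step 3 — Series Q: Q = ω₀L/R = 1280·0.01/216 = 0.05928.
Step 4 — Bandwidth: Δω = ω₀/Q = 2.16e+04 rad/s; BW = Δω/(2π) = 3438 Hz.

(a) f₀ = 203.8 Hz  (b) Q = 0.05928  (c) BW = 3438 Hz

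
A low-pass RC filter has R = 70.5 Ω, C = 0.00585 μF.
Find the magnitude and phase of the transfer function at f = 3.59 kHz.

Step 1 — Angular frequency: ω = 2π·3590 = 2.256e+04 rad/s.
Step 2 — Transfer function: H(jω) = 1/(1 + jωRC).
Step 3 — Denominator: 1 + jωRC = 1 + j·2.256e+04·70.5·5.85e-09 = 1 + j0.009303.
Step 4 — H = 0.9999 - j0.009302.
Step 5 — Magnitude: |H| = 1 (-0.0 dB); phase: φ = -0.5°.

|H| = 1 (-0.0 dB), φ = -0.5°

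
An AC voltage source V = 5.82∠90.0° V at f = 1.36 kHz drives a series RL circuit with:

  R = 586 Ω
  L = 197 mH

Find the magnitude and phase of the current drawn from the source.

Step 1 — Angular frequency: ω = 2π·f = 2π·1360 = 8545 rad/s.
Step 2 — Component impedances:
  R: Z = R = 586 Ω
  L: Z = jωL = j·8545·0.197 = 0 + j1683 Ω
Step 3 — Series combination: Z_total = R + L = 586 + j1683 Ω = 1782∠70.8° Ω.
Step 4 — Source phasor: V = 5.82∠90.0° V = 0 + j5.82 V.
Step 5 — Ohm's law: I = V / Z_total = (0 + j5.82) / (586 + j1683) = 0.003084 + j0.001073 A.
Step 6 — Convert to polar: |I| = 0.003265 A, ∠I = 19.2°.

I = 0.003265∠19.2° A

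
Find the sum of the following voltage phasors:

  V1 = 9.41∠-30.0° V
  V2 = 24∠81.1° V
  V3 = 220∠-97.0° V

Step 1 — Convert each phasor to rectangular form:
  V1 = 9.41·(cos(-30.0°) + j·sin(-30.0°)) = 8.149 - j4.705 V
  V2 = 24·(cos(81.1°) + j·sin(81.1°)) = 3.713 + j23.71 V
  V3 = 220·(cos(-97.0°) + j·sin(-97.0°)) = -26.81 - j218.4 V
Step 2 — Sum components: V_total = -14.95 - j199.4 V.
Step 3 — Convert to polar: |V_total| = 199.9 V, ∠V_total = -94.3°.

V_total = 199.9∠-94.3° V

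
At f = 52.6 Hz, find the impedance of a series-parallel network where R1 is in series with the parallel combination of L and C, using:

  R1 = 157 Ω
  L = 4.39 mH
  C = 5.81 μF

Step 1 — Angular frequency: ω = 2π·f = 2π·52.6 = 330.5 rad/s.
Step 2 — Component impedances:
  R1: Z = R = 157 Ω
  L: Z = jωL = j·330.5·0.00439 = 0 + j1.451 Ω
  C: Z = 1/(jωC) = -j/(ω·C) = 0 - j520.8 Ω
Step 3 — Parallel branch: L || C = 1/(1/L + 1/C) = 0 + j1.455 Ω.
Step 4 — Series with R1: Z_total = R1 + (L || C) = 157 + j1.455 Ω = 157∠0.5° Ω.

Z = 157 + j1.455 Ω = 157∠0.5° Ω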